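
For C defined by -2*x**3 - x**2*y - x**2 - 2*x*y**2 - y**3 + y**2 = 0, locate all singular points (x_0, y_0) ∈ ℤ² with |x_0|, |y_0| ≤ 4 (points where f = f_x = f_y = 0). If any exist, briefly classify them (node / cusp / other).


Singular points: {(0, 0)}; classification: node.

Compute partial derivatives:
  f_x = -6*x**2 - 2*x*y - 2*x - 2*y**2.
  f_y = -x**2 - 4*x*y - 3*y**2 + 2*y.
Scan x_0 ∈ {−4, ..., 4}. For each x_0, f_y(x_0, y) is a polynomial in y; find its integer roots y ∈ {−4, ..., 4}, then test f_x and f at those candidates.
  x = -4: f_y(-4, y) = -3*y**2 + 18*y - 16; no integer root y with |y| ≤ 4.
  x = -3: f_y(-3, y) = -3*y**2 + 14*y - 9; no integer root y with |y| ≤ 4.
  x = -2: f_y(-2, y) = -3*y**2 + 10*y - 4; no integer root y with |y| ≤ 4.
  x = -1: f_y(-1, y) = -3*y**2 + 6*y - 1; no integer root y with |y| ≤ 4.
  x = 0: f_y(0, y) = -3*y**2 + 2*y; vanishes at y ∈ {0}. (0, 0): f_x = 0, f = 0 — SINGULAR.
  x = 1: f_y(1, y) = -3*y**2 - 2*y - 1; no integer root y with |y| ≤ 4.
  x = 2: f_y(2, y) = -3*y**2 - 6*y - 4; no integer root y with |y| ≤ 4.
  x = 3: f_y(3, y) = -3*y**2 - 10*y - 9; no integer root y with |y| ≤ 4.
  x = 4: f_y(4, y) = -3*y**2 - 14*y - 16; vanishes at y ∈ {-2}. (4, -2): f_x = -96 ≠ 0.
Only singular point on the grid: (0, 0).
Classify: substitute x = 0 + u, y = 0 + v and expand: f = -2*u**3 - u**2*v - u**2 - 2*u*v**2 - v**3 + v**2.
No constant or linear terms (consistent with a singular point). Quadratic part: -u**2 + v**2. Cubic part: -2*u**3 - u**2*v - 2*u*v**2 - v**3.
The quadratic part v**2 - u**2 = (v − u)(v + u) splits into two distinct linear factors, so there are two distinct tangent lines y − 0 = ±(x − 0) — this is a node (ordinary double point).
Classification: node.


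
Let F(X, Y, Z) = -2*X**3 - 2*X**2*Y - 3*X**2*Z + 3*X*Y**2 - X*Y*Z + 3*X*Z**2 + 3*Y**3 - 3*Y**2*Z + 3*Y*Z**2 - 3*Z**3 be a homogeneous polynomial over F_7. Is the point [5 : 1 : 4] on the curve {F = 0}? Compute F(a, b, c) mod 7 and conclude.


F(5,1,4) ≡ 0 (mod 7); P is on the curve.

Evaluate F(5, 1, 4) term-by-term (mod 7).
  -2*X**3 ↦ -2·125·1·1 = -250
  -2*X**2*Y ↦ -2·25·1·1 = -50
  -3*X**2*Z ↦ -3·25·1·4 = -300
  3*X*Y**2 ↦ 3·5·1·1 = 15
  -X*Y*Z ↦ -1·5·1·4 = -20
  3*X*Z**2 ↦ 3·5·1·16 = 240
  3*Y**3 ↦ 3·1·1·1 = 3
  -3*Y**2*Z ↦ -3·1·1·4 = -12
  3*Y*Z**2 ↦ 3·1·1·16 = 48
  -3*Z**3 ↦ -3·1·1·64 = -192
Sum: F(5, 1, 4) = (-250) + (-50) + (-300) + (15) + (-20) + (240) + (3) + (-12) + (48) + (-192) = -518.
Reducing mod 7: -518 ≡ 0 (mod 7).
Since F(a, b, c) ≡ 0 (mod 7), P lies on the curve.


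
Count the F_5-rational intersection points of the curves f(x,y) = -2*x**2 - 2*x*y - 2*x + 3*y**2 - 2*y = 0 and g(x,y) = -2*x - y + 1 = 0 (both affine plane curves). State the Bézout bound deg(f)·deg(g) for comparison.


Common zeros: ∅; count = 0; Bézout bound = 2.

deg(f) = 2, deg(g) = 1, so Bézout bound = 2.
Scan x ∈ F_5. For each x, list the y ∈ F_5 with f(x, y) ≡ 0 and those with g(x, y) ≡ 0 (mod 5); the common zeros in that column are the intersection.
  x = 0: f ≡ 0 at y ∈ {0, 4}; g ≡ 0 at y ∈ {1}; common: ∅.
  x = 1: f ≡ 0 at y ∈ {1, 2}; g ≡ 0 at y ∈ {4}; common: ∅.
  x = 2: f ≡ 0 at y ∈ {1}; g ≡ 0 at y ∈ {2}; common: ∅.
  x = 3: f ≡ 0 at y ∈ ∅; g ≡ 0 at y ∈ {0}; common: ∅.
  x = 4: f ≡ 0 at y ∈ {0}; g ≡ 0 at y ∈ {3}; common: ∅.
Collecting: common zeros = ∅, so the count is 0.
Comparison with the Bézout bound: 0 ≤ 2 = deg(f)·deg(g), as expected for curves with no common component (the affine F_5-count falls short of the bound because intersections may lie at infinity, over extension fields, or carry multiplicity).


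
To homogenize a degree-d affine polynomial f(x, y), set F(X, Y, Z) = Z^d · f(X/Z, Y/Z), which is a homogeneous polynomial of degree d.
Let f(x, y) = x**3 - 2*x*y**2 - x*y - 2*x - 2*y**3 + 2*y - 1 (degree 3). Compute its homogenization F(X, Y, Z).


F(X, Y, Z) = X**3 - 2*X*Y**2 - X*Y*Z - 2*X*Z**2 - 2*Y**3 + 2*Y*Z**2 - Z**3

deg(f) = 3.
Substitute x = X/Z, y = Y/Z into f, then multiply by Z^3.
  monomial 1·x^3·y^0 ↦ 1·X^3·Y^0·Z^0.
  monomial -2·x^1·y^2 ↦ -2·X^1·Y^2·Z^0.
  monomial -1·x^1·y^1 ↦ -1·X^1·Y^1·Z^1.
  monomial -2·x^1·y^0 ↦ -2·X^1·Y^0·Z^2.
  monomial -2·x^0·y^3 ↦ -2·X^0·Y^3·Z^0.
  monomial 2·x^0·y^1 ↦ 2·X^0·Y^1·Z^2.
  monomial -1·x^0·y^0 ↦ -1·X^0·Y^0·Z^3.
Collecting: F(X, Y, Z) = X**3 - 2*X*Y**2 - X*Y*Z - 2*X*Z**2 - 2*Y**3 + 2*Y*Z**2 - Z**3.


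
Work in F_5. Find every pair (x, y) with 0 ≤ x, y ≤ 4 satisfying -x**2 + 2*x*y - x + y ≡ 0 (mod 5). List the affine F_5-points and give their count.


Affine F_5-points: {(0, 0), (1, 4), (3, 1), (4, 0)}; count = 4.

For each of the 25 pairs (x, y) ∈ F_5², evaluate f(x, y) mod 5. Record the zeros.
  x = 0: [0↦0, 1↦1, 2↦2, 3↦3, 4↦4]  zeros at y ∈ {0}
  x = 1: [0↦3, 1↦1, 2↦4, 3↦2, 4↦0]  zeros at y ∈ {4}
  x = 2: [0↦4, 1↦4, 2↦4, 3↦4, 4↦4]  zeros at y ∈ ∅
  x = 3: [0↦3, 1↦0, 2↦2, 3↦4, 4↦1]  zeros at y ∈ {1}
  x = 4: [0↦0, 1↦4, 2↦3, 3↦2, 4↦1]  zeros at y ∈ {0}
Collecting zeros: affine points = {(0, 0), (1, 4), (3, 1), (4, 0)}.
Total count |C(F_5)_aff| = 4.


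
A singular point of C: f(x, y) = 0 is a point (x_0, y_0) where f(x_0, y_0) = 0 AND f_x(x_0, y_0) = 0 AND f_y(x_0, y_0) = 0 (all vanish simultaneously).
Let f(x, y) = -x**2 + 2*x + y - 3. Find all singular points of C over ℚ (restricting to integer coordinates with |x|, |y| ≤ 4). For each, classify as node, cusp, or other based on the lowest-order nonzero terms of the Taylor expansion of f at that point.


No singular points in the scanned grid; C is smooth there.

Compute partial derivatives:
  f_x = 2 - 2*x.
  f_y = 1.
f_y = 1 is a nonzero constant, so f_y never vanishes: no point (x, y) can satisfy f = f_x = f_y = 0. In particular no (x, y) ∈ {−4, ..., 4}² is singular; the curve is smooth.


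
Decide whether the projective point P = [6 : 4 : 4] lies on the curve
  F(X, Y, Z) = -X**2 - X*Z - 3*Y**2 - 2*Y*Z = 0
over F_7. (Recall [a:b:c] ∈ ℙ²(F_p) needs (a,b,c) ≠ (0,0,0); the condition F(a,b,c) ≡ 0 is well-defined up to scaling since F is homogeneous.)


F(6,4,4) ≡ 0 (mod 7); P is on the curve.

Evaluate F(6, 4, 4) term-by-term (mod 7).
  -X**2 ↦ -1·36·1·1 = -36
  -X*Z ↦ -1·6·1·4 = -24
  -3*Y**2 ↦ -3·1·16·1 = -48
  -2*Y*Z ↦ -2·1·4·4 = -32
Sum: F(6, 4, 4) = (-36) + (-24) + (-48) + (-32) = -140.
Reducing mod 7: -140 ≡ 0 (mod 7).
Since F(a, b, c) ≡ 0 (mod 7), P lies on the curve.


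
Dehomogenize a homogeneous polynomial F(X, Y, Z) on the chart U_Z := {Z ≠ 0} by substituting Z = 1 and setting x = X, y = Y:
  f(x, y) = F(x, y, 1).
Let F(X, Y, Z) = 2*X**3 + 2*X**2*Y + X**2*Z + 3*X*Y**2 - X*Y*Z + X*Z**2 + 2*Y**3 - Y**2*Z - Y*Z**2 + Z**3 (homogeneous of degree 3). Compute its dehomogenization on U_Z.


f(x, y) = 2*x**3 + 2*x**2*y + x**2 + 3*x*y**2 - x*y + x + 2*y**3 - y**2 - y + 1

On U_Z we set Z = 1. Each monomial c·X^i·Y^j·Z^k in F becomes c·x^i·y^j·1^k = c·x^i·y^j.
Substituting Z = 1: F(X, Y, 1) = 2*x**3 + 2*x**2*y + x**2 + 3*x*y**2 - x*y + x + 2*y**3 - y**2 - y + 1.
Note: deg(f) ≤ deg(F) = 3; strict inequality happens when F is divisible by Z (lost terms).


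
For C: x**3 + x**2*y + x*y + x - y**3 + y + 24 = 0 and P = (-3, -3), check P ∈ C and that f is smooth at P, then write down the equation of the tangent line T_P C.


Tangent line at P: 43*x - 20*y + 69 = 0.

Step 1: f(-3, -3) = 0, so P lies on C.
Step 2: partial derivatives
  f_x(x, y) = 3*x**2 + 2*x*y + y + 1, f_y(x, y) = x**2 + x - 3*y**2 + 1.
  f_x(P) = 43, f_y(P) = -20 (gradient nonzero, so P is smooth).
Step 3: tangent line at P: 43·(x − -3) + -20·(y − -3) = 0.
Expanding: 43*x - 20*y + 69 = 0.


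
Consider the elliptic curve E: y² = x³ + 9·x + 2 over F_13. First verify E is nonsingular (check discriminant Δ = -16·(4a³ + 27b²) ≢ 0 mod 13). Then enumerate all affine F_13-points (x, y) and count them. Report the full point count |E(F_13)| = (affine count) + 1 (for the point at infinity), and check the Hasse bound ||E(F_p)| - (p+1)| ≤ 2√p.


Affine points = {(1, 5), (1, 8), (3, 2), (3, 11), (5, 4), (5, 9), (6, 5), (6, 8), (8, 1), (8, 12), (10, 0)}; affine count = 11; |E(F_13)| = 12.

Discriminant check: Δ ∝ 4a³ + 27b² = 4·9³ + 27·2² = 4·729 + 27·4 ≡ 8 (mod 13). Nonzero ⇒ E is nonsingular.
For each x ∈ F_13, compute rhs = x³ + 9·x + 2 mod 13, then count y ∈ F_13 with y² ≡ rhs.
  x = 0: rhs = 2, matching y values: none (0 points).
  x = 1: rhs = 12, matching y values: 5, 8 (2 points).
  x = 2: rhs = 2, matching y values: none (0 points).
  x = 3: rhs = 4, matching y values: 2, 11 (2 points).
  x = 4: rhs = 11, matching y values: none (0 points).
  x = 5: rhs = 3, matching y values: 4, 9 (2 points).
  x = 6: rhs = 12, matching y values: 5, 8 (2 points).
  x = 7: rhs = 5, matching y values: none (0 points).
  x = 8: rhs = 1, matching y values: 1, 12 (2 points).
  x = 9: rhs = 6, matching y values: none (0 points).
  x = 10: rhs = 0, matching y values: 0 (1 points).
  x = 11: rhs = 2, matching y values: none (0 points).
  x = 12: rhs = 5, matching y values: none (0 points).
Total affine count: 11.
Full point count |E(F_13)| = 11 + 1 = 12.
Hasse bound: |12 − (13+1)| = |-2| = 2 ≤ 2√13 ≈ 7.2111 ✓.


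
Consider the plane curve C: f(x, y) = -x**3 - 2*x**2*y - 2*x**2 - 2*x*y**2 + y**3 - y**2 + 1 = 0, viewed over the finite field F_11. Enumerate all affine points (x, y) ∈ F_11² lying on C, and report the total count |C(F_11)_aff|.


Affine F_11-points: {(0, 9), (2, 5), (3, 0), (3, 9), (4, 2), (5, 3), (6, 5), (7, 0), (7, 7), (7, 8), (9, 10), (10, 0), (10, 1), (10, 9)}; count = 14.

For each of the 121 pairs (x, y) ∈ F_11², evaluate f(x, y) mod 11. Record the zeros.
  x = 0: [0↦1, 1↦1, 2↦5, 3↦8, 4↦5, 5↦2, 6↦5, 7↦9, 8↦9, 9↦0, 10↦10]  zeros at y ∈ {9}
  x = 1: [0↦9, 1↦5, 2↦1, 3↦3, 4↦6, 5↦5, 6↦6, 7↦4, 8↦5, 9↦4, 10↦7]  zeros at y ∈ ∅
  x = 2: [0↦7, 1↦6, 2↦1, 3↦9, 4↦3, 5↦0, 6↦6, 7↦5, 8↦3, 9↦6, 10↦9]  zeros at y ∈ {5}
  x = 3: [0↦0, 1↦9, 2↦10, 3↦9, 4↦1, 5↦3, 6↦10, 7↦6, 8↦8, 9↦0, 10↦10]  zeros at y ∈ {0, 9}
  x = 4: [0↦4, 1↦8, 2↦0, 3↦8, 4↦5, 5↦8, 6↦1, 7↦1, 8↦3, 9↦2, 10↦4]  zeros at y ∈ {2}
  x = 5: [0↦2, 1↦8, 2↦9, 3↦0, 4↦9, 5↦9, 6↦6, 7↦6, 8↦4, 9↦6, 10↦7]  zeros at y ∈ {3}
  x = 6: [0↦10, 1↦3, 2↦9, 3↦1, 4↦7, 5↦0, 6↦8, 7↦4, 8↦5, 9↦6, 10↦2]  zeros at y ∈ {5}
  x = 7: [0↦0, 1↦9, 2↦5, 3↦5, 4↦4, 5↦8, 6↦1, 7↦0, 8↦0, 9↦7, 10↦5]  zeros at y ∈ {0, 7, 8}
  x = 8: [0↦10, 1↦9, 2↦2, 3↦6, 4↦5, 5↦5, 6↦1, 7↦10, 8↦5, 9↦3, 10↦10]  zeros at y ∈ ∅
  x = 9: [0↦1, 1↦8, 2↦5, 3↦9, 4↦4, 5↦7, 6↦2, 7↦6, 8↦3, 9↦10, 10↦0]  zeros at y ∈ {10}
  x = 10: [0↦0, 1↦0, 2↦8, 3↦8, 4↦6, 5↦8, 6↦9, 7↦4, 8↦10, 9↦0, 10↦2]  zeros at y ∈ {0, 1, 9}
Collecting zeros: affine points = {(0, 9), (2, 5), (3, 0), (3, 9), (4, 2), (5, 3), (6, 5), (7, 0), (7, 7), (7, 8), (9, 10), (10, 0), (10, 1), (10, 9)}.
Total count |C(F_11)_aff| = 14.


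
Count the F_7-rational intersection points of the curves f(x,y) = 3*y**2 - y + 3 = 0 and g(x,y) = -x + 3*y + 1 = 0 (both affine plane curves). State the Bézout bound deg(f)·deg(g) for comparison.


Common zeros: {(5, 6)}; count = 1; Bézout bound = 2.

deg(f) = 2, deg(g) = 1, so Bézout bound = 2.
Scan x ∈ F_7. For each x, list the y ∈ F_7 with f(x, y) ≡ 0 and those with g(x, y) ≡ 0 (mod 7); the common zeros in that column are the intersection.
  x = 0: f ≡ 0 at y ∈ {6}; g ≡ 0 at y ∈ {2}; common: ∅.
  x = 1: f ≡ 0 at y ∈ {6}; g ≡ 0 at y ∈ {0}; common: ∅.
  x = 2: f ≡ 0 at y ∈ {6}; g ≡ 0 at y ∈ {5}; common: ∅.
  x = 3: f ≡ 0 at y ∈ {6}; g ≡ 0 at y ∈ {3}; common: ∅.
  x = 4: f ≡ 0 at y ∈ {6}; g ≡ 0 at y ∈ {1}; common: ∅.
  x = 5: f ≡ 0 at y ∈ {6}; g ≡ 0 at y ∈ {6}; common: {6}.
  x = 6: f ≡ 0 at y ∈ {6}; g ≡ 0 at y ∈ {4}; common: ∅.
Collecting: common zeros = {(5, 6)}, so the count is 1.
Comparison with the Bézout bound: 1 ≤ 2 = deg(f)·deg(g), as expected for curves with no common component (the affine F_7-count falls short of the bound because intersections may lie at infinity, over extension fields, or carry multiplicity).


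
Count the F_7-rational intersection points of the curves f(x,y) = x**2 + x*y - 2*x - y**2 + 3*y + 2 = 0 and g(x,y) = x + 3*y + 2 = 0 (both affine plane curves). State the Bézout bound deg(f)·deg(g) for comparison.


Common zeros: {(3, 3)}; count = 1; Bézout bound = 2.

deg(f) = 2, deg(g) = 1, so Bézout bound = 2.
Scan x ∈ F_7. For each x, list the y ∈ F_7 with f(x, y) ≡ 0 and those with g(x, y) ≡ 0 (mod 7); the common zeros in that column are the intersection.
  x = 0: f ≡ 0 at y ∈ ∅; g ≡ 0 at y ∈ {4}; common: ∅.
  x = 1: f ≡ 0 at y ∈ ∅; g ≡ 0 at y ∈ {6}; common: ∅.
  x = 2: f ≡ 0 at y ∈ ∅; g ≡ 0 at y ∈ {1}; common: ∅.
  x = 3: f ≡ 0 at y ∈ {3}; g ≡ 0 at y ∈ {3}; common: {3}.
  x = 4: f ≡ 0 at y ∈ ∅; g ≡ 0 at y ∈ {5}; common: ∅.
  x = 5: f ≡ 0 at y ∈ ∅; g ≡ 0 at y ∈ {0}; common: ∅.
  x = 6: f ≡ 0 at y ∈ ∅; g ≡ 0 at y ∈ {2}; common: ∅.
Collecting: common zeros = {(3, 3)}, so the count is 1.
Comparison with the Bézout bound: 1 ≤ 2 = deg(f)·deg(g), as expected for curves with no common component (the affine F_7-count falls short of the bound because intersections may lie at infinity, over extension fields, or carry multiplicity).


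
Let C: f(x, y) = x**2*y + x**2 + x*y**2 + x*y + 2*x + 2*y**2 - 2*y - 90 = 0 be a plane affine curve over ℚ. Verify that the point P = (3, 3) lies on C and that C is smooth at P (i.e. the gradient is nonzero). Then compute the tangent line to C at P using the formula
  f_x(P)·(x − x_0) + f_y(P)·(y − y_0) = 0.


Tangent line at P: 38*x + 40*y - 234 = 0.

Step 1: f(3, 3) = 0, so P lies on C.
Step 2: partial derivatives
  f_x(x, y) = 2*x*y + 2*x + y**2 + y + 2, f_y(x, y) = x**2 + 2*x*y + x + 4*y - 2.
  f_x(P) = 38, f_y(P) = 40 (gradient nonzero, so P is smooth).
Step 3: tangent line at P: 38·(x − 3) + 40·(y − 3) = 0.
Expanding: 38*x + 40*y - 234 = 0.


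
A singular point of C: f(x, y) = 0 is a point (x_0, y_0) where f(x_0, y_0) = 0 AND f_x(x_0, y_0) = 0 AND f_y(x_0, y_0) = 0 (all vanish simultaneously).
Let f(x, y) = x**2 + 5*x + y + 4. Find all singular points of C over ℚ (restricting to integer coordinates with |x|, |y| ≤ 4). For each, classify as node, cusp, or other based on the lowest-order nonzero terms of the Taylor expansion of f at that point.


No singular points in the scanned grid; C is smooth there.

Compute partial derivatives:
  f_x = 2*x + 5.
  f_y = 1.
f_y = 1 is a nonzero constant, so f_y never vanishes: no point (x, y) can satisfy f = f_x = f_y = 0. In particular no (x, y) ∈ {−4, ..., 4}² is singular; the curve is smooth.


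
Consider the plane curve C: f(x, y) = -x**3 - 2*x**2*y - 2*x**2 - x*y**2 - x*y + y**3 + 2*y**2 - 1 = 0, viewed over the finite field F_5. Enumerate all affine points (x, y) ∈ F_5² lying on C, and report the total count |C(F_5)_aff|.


Affine F_5-points: {(0, 2), (0, 4), (1, 1), (2, 3)}; count = 4.

For each of the 25 pairs (x, y) ∈ F_5², evaluate f(x, y) mod 5. Record the zeros.
  x = 0: [0↦4, 1↦2, 2↦0, 3↦4, 4↦0]  zeros at y ∈ {2, 4}
  x = 1: [0↦1, 1↦0, 2↦2, 3↦3, 4↦4]  zeros at y ∈ {1}
  x = 2: [0↦3, 1↦4, 2↦1, 3↦0, 4↦2]  zeros at y ∈ {3}
  x = 3: [0↦4, 1↦3, 2↦1, 3↦4, 4↦3]  zeros at y ∈ ∅
  x = 4: [0↦3, 1↦1, 2↦1, 3↦4, 4↦1]  zeros at y ∈ ∅
Collecting zeros: affine points = {(0, 2), (0, 4), (1, 1), (2, 3)}.
Total count |C(F_5)_aff| = 4.


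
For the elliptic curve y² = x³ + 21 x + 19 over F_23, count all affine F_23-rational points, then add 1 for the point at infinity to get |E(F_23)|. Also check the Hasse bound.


Affine points = {(1, 8), (1, 15), (2, 0), (4, 11), (4, 12), (6, 4), (6, 19), (7, 7), (7, 16), (8, 3), (8, 20), (15, 11), (15, 12), (16, 9), (16, 14), (19, 3), (19, 20)}; affine count = 17; |E(F_23)| = 18.

Discriminant check: Δ ∝ 4a³ + 27b² = 4·21³ + 27·19² = 4·9261 + 27·361 ≡ 9 (mod 23). Nonzero ⇒ E is nonsingular.
For each x ∈ F_23, compute rhs = x³ + 21·x + 19 mod 23, then count y ∈ F_23 with y² ≡ rhs.
  x = 0: rhs = 19, matching y values: none (0 points).
  x = 1: rhs = 18, matching y values: 8, 15 (2 points).
  x = 2: rhs = 0, matching y values: 0 (1 points).
  x = 3: rhs = 17, matching y values: none (0 points).
  x = 4: rhs = 6, matching y values: 11, 12 (2 points).
  x = 5: rhs = 19, matching y values: none (0 points).
  x = 6: rhs = 16, matching y values: 4, 19 (2 points).
  x = 7: rhs = 3, matching y values: 7, 16 (2 points).
  x = 8: rhs = 9, matching y values: 3, 20 (2 points).
  x = 9: rhs = 17, matching y values: none (0 points).
  x = 10: rhs = 10, matching y values: none (0 points).
  x = 11: rhs = 17, matching y values: none (0 points).
  x = 12: rhs = 21, matching y values: none (0 points).
  x = 13: rhs = 5, matching y values: none (0 points).
  x = 14: rhs = 21, matching y values: none (0 points).
  x = 15: rhs = 6, matching y values: 11, 12 (2 points).
  x = 16: rhs = 12, matching y values: 9, 14 (2 points).
  x = 17: rhs = 22, matching y values: none (0 points).
  x = 18: rhs = 19, matching y values: none (0 points).
  x = 19: rhs = 9, matching y values: 3, 20 (2 points).
  x = 20: rhs = 21, matching y values: none (0 points).
  x = 21: rhs = 15, matching y values: none (0 points).
  x = 22: rhs = 20, matching y values: none (0 points).
Total affine count: 17.
Full point count |E(F_23)| = 17 + 1 = 18.
Hasse bound: |18 − (23+1)| = |-6| = 6 ≤ 2√23 ≈ 9.5917 ✓.


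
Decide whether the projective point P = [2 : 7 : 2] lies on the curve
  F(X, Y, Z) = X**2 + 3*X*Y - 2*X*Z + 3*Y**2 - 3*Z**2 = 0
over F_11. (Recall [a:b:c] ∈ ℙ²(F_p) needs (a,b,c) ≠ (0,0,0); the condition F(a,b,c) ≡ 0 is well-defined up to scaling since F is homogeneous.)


F(2,7,2) ≡ 8 (mod 11); P is NOT on the curve.

Evaluate F(2, 7, 2) term-by-term (mod 11).
  X**2 ↦ 1·4·1·1 = 4
  3*X*Y ↦ 3·2·7·1 = 42
  -2*X*Z ↦ -2·2·1·2 = -8
  3*Y**2 ↦ 3·1·49·1 = 147
  -3*Z**2 ↦ -3·1·1·4 = -12
Sum: F(2, 7, 2) = (4) + (42) + (-8) + (147) + (-12) = 173.
Reducing mod 11: 173 ≡ 8 (mod 11).
Since F(a, b, c) ≡ 8 ≠ 0 (mod 11), P does NOT lie on the curve.


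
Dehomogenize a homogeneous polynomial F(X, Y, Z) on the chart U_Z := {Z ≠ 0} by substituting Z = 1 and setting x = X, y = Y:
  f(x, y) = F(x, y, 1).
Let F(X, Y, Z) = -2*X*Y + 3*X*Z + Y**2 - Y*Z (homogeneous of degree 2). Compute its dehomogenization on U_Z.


f(x, y) = -2*x*y + 3*x + y**2 - y

On U_Z we set Z = 1. Each monomial c·X^i·Y^j·Z^k in F becomes c·x^i·y^j·1^k = c·x^i·y^j.
Substituting Z = 1: F(X, Y, 1) = -2*x*y + 3*x + y**2 - y.
Note: deg(f) ≤ deg(F) = 2; strict inequality happens when F is divisible by Z (lost terms).


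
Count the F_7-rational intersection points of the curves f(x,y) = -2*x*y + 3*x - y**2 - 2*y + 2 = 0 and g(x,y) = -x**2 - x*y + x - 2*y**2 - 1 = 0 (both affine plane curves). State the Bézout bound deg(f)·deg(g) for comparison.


Common zeros: ∅; count = 0; Bézout bound = 4.

deg(f) = 2, deg(g) = 2, so Bézout bound = 4.
Scan x ∈ F_7. For each x, list the y ∈ F_7 with f(x, y) ≡ 0 and those with g(x, y) ≡ 0 (mod 7); the common zeros in that column are the intersection.
  x = 0: f ≡ 0 at y ∈ ∅; g ≡ 0 at y ∈ ∅; common: ∅.
  x = 1: f ≡ 0 at y ∈ {1, 2}; g ≡ 0 at y ∈ {5}; common: ∅.
  x = 2: f ≡ 0 at y ∈ ∅; g ≡ 0 at y ∈ {1, 5}; common: ∅.
  x = 3: f ≡ 0 at y ∈ ∅; g ≡ 0 at y ∈ {0, 2}; common: ∅.
  x = 4: f ≡ 0 at y ∈ {0, 4}; g ≡ 0 at y ∈ ∅; common: ∅.
  x = 5: f ≡ 0 at y ∈ {3, 6}; g ≡ 0 at y ∈ {0, 1}; common: ∅.
  x = 6: f ≡ 0 at y ∈ ∅; g ≡ 0 at y ∈ ∅; common: ∅.
Collecting: common zeros = ∅, so the count is 0.
Comparison with the Bézout bound: 0 ≤ 4 = deg(f)·deg(g), as expected for curves with no common component (the affine F_7-count falls short of the bound because intersections may lie at infinity, over extension fields, or carry multiplicity).


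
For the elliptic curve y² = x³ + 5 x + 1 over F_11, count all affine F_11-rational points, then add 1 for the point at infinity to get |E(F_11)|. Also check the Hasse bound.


Affine points = {(0, 1), (0, 10), (6, 4), (6, 7), (7, 4), (7, 7), (8, 5), (8, 6), (9, 4), (9, 7)}; affine count = 10; |E(F_11)| = 11.

Discriminant check: Δ ∝ 4a³ + 27b² = 4·5³ + 27·1² = 4·125 + 27·1 ≡ 10 (mod 11). Nonzero ⇒ E is nonsingular.
For each x ∈ F_11, compute rhs = x³ + 5·x + 1 mod 11, then count y ∈ F_11 with y² ≡ rhs.
  x = 0: rhs = 1, matching y values: 1, 10 (2 points).
  x = 1: rhs = 7, matching y values: none (0 points).
  x = 2: rhs = 8, matching y values: none (0 points).
  x = 3: rhs = 10, matching y values: none (0 points).
  x = 4: rhs = 8, matching y values: none (0 points).
  x = 5: rhs = 8, matching y values: none (0 points).
  x = 6: rhs = 5, matching y values: 4, 7 (2 points).
  x = 7: rhs = 5, matching y values: 4, 7 (2 points).
  x = 8: rhs = 3, matching y values: 5, 6 (2 points).
  x = 9: rhs = 5, matching y values: 4, 7 (2 points).
  x = 10: rhs = 6, matching y values: none (0 points).
Total affine count: 10.
Full point count |E(F_11)| = 10 + 1 = 11.
Hasse bound: |11 − (11+1)| = |-1| = 1 ≤ 2√11 ≈ 6.6332 ✓.


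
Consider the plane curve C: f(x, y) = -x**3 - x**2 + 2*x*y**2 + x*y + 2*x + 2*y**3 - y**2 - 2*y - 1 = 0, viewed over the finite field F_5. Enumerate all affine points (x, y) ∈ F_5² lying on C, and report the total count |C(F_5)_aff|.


Affine F_5-points: {(4, 2), (4, 3), (4, 4)}; count = 3.

For each of the 25 pairs (x, y) ∈ F_5², evaluate f(x, y) mod 5. Record the zeros.
  x = 0: [0↦4, 1↦3, 2↦2, 3↦3, 4↦3]  zeros at y ∈ ∅
  x = 1: [0↦4, 1↦1, 2↦2, 3↦4, 4↦4]  zeros at y ∈ ∅
  x = 2: [0↦1, 1↦1, 2↦4, 3↦2, 4↦2]  zeros at y ∈ ∅
  x = 3: [0↦4, 1↦2, 2↦2, 3↦1, 4↦1]  zeros at y ∈ ∅
  x = 4: [0↦2, 1↦3, 2↦0, 3↦0, 4↦0]  zeros at y ∈ {2, 3, 4}
Collecting zeros: affine points = {(4, 2), (4, 3), (4, 4)}.
Total count |C(F_5)_aff| = 3.


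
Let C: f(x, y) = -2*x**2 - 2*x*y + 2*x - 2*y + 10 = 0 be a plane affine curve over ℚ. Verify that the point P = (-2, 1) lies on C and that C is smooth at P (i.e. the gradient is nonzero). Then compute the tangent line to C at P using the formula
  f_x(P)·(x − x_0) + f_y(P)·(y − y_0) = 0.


Tangent line at P: 8*x + 2*y + 14 = 0.

Step 1: f(-2, 1) = 0, so P lies on C.
Step 2: partial derivatives
  f_x(x, y) = -4*x - 2*y + 2, f_y(x, y) = -2*x - 2.
  f_x(P) = 8, f_y(P) = 2 (gradient nonzero, so P is smooth).
Step 3: tangent line at P: 8·(x − -2) + 2·(y − 1) = 0.
Expanding: 8*x + 2*y + 14 = 0.


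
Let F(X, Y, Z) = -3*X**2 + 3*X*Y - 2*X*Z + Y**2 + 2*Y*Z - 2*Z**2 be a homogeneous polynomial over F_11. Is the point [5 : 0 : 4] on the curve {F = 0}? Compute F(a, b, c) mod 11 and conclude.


F(5,0,4) ≡ 7 (mod 11); P is NOT on the curve.

Evaluate F(5, 0, 4) term-by-term (mod 11).
  -3*X**2 ↦ -3·25·1·1 = -75
  3*X*Y ↦ 3·5·0·1 = 0
  -2*X*Z ↦ -2·5·1·4 = -40
  Y**2 ↦ 1·1·0·1 = 0
  2*Y*Z ↦ 2·1·0·4 = 0
  -2*Z**2 ↦ -2·1·1·16 = -32
Sum: F(5, 0, 4) = (-75) + (0) + (-40) + (0) + (0) + (-32) = -147.
Reducing mod 11: -147 ≡ 7 (mod 11).
Since F(a, b, c) ≡ 7 ≠ 0 (mod 11), P does NOT lie on the curve.


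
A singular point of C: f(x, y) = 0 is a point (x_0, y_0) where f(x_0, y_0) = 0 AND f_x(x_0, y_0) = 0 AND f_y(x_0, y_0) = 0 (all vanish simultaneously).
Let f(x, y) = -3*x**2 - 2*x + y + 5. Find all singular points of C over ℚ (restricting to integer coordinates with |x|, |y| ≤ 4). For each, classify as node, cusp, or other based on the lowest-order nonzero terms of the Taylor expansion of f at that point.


No singular points in the scanned grid; C is smooth there.

Compute partial derivatives:
  f_x = -6*x - 2.
  f_y = 1.
f_y = 1 is a nonzero constant, so f_y never vanishes: no point (x, y) can satisfy f = f_x = f_y = 0. In particular no (x, y) ∈ {−4, ..., 4}² is singular; the curve is smooth.


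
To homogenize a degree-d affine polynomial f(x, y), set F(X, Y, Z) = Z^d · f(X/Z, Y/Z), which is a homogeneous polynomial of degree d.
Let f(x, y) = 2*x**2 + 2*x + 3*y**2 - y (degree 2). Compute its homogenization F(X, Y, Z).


F(X, Y, Z) = 2*X**2 + 2*X*Z + 3*Y**2 - Y*Z

deg(f) = 2.
Substitute x = X/Z, y = Y/Z into f, then multiply by Z^2.
  monomial 2·x^2·y^0 ↦ 2·X^2·Y^0·Z^0.
  monomial 2·x^1·y^0 ↦ 2·X^1·Y^0·Z^1.
  monomial 3·x^0·y^2 ↦ 3·X^0·Y^2·Z^0.
  monomial -1·x^0·y^1 ↦ -1·X^0·Y^1·Z^1.
Collecting: F(X, Y, Z) = 2*X**2 + 2*X*Z + 3*Y**2 - Y*Z.


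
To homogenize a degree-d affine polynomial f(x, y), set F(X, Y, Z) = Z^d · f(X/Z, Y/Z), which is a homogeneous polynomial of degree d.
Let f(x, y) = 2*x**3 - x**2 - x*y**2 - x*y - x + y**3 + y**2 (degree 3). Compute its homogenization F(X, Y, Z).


F(X, Y, Z) = 2*X**3 - X**2*Z - X*Y**2 - X*Y*Z - X*Z**2 + Y**3 + Y**2*Z

deg(f) = 3.
Substitute x = X/Z, y = Y/Z into f, then multiply by Z^3.
  monomial 2·x^3·y^0 ↦ 2·X^3·Y^0·Z^0.
  monomial -1·x^2·y^0 ↦ -1·X^2·Y^0·Z^1.
  monomial -1·x^1·y^2 ↦ -1·X^1·Y^2·Z^0.
  monomial -1·x^1·y^1 ↦ -1·X^1·Y^1·Z^1.
  monomial -1·x^1·y^0 ↦ -1·X^1·Y^0·Z^2.
  monomial 1·x^0·y^3 ↦ 1·X^0·Y^3·Z^0.
  monomial 1·x^0·y^2 ↦ 1·X^0·Y^2·Z^1.
Collecting: F(X, Y, Z) = 2*X**3 - X**2*Z - X*Y**2 - X*Y*Z - X*Z**2 + Y**3 + Y**2*Z.


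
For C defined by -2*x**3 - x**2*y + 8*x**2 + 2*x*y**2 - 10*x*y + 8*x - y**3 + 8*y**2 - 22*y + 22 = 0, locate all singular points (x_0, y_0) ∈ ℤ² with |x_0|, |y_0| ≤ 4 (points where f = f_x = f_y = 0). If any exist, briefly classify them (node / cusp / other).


Singular points: {(1, 3)}; classification: node.

Compute partial derivatives:
  f_x = -6*x**2 - 2*x*y + 16*x + 2*y**2 - 10*y + 8.
  f_y = -x**2 + 4*x*y - 10*x - 3*y**2 + 16*y - 22.
Scan x_0 ∈ {−4, ..., 4}. For each x_0, f_y(x_0, y) is a polynomial in y; find its integer roots y ∈ {−4, ..., 4}, then test f_x and f at those candidates.
  x = -4: f_y(-4, y) = 2 - 3*y**2; no integer root y with |y| ≤ 4.
  x = -3: f_y(-3, y) = -3*y**2 + 4*y - 1; vanishes at y ∈ {1}. (-3, 1): f_x = -96 ≠ 0.
  x = -2: f_y(-2, y) = -3*y**2 + 8*y - 6; no integer root y with |y| ≤ 4.
  x = -1: f_y(-1, y) = -3*y**2 + 12*y - 13; no integer root y with |y| ≤ 4.
  x = 0: f_y(0, y) = -3*y**2 + 16*y - 22; no integer root y with |y| ≤ 4.
  x = 1: f_y(1, y) = -3*y**2 + 20*y - 33; vanishes at y ∈ {3}. (1, 3): f_x = 0, f = 0 — SINGULAR.
  x = 2: f_y(2, y) = -3*y**2 + 24*y - 46; no integer root y with |y| ≤ 4.
  x = 3: f_y(3, y) = -3*y**2 + 28*y - 61; no integer root y with |y| ≤ 4.
  x = 4: f_y(4, y) = -3*y**2 + 32*y - 78; no integer root y with |y| ≤ 4.
Only singular point on the grid: (1, 3).
Classify: substitute x = 1 + u, y = 3 + v and expand: f = -2*u**3 - u**2*v - u**2 + 2*u*v**2 - v**3 + v**2.
No constant or linear terms (consistent with a singular point). Quadratic part: -u**2 + v**2. Cubic part: -2*u**3 - u**2*v + 2*u*v**2 - v**3.
The quadratic part v**2 - u**2 = (v − u)(v + u) splits into two distinct linear factors, so there are two distinct tangent lines y − 3 = ±(x − 1) — this is a node (ordinary double point).
Classification: node.


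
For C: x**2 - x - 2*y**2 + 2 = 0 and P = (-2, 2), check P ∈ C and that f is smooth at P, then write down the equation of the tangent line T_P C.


Tangent line at P: -5*x - 8*y + 6 = 0.

Step 1: f(-2, 2) = 0, so P lies on C.
Step 2: partial derivatives
  f_x(x, y) = 2*x - 1, f_y(x, y) = -4*y.
  f_x(P) = -5, f_y(P) = -8 (gradient nonzero, so P is smooth).
Step 3: tangent line at P: -5·(x − -2) + -8·(y − 2) = 0.
Expanding: -5*x - 8*y + 6 = 0.


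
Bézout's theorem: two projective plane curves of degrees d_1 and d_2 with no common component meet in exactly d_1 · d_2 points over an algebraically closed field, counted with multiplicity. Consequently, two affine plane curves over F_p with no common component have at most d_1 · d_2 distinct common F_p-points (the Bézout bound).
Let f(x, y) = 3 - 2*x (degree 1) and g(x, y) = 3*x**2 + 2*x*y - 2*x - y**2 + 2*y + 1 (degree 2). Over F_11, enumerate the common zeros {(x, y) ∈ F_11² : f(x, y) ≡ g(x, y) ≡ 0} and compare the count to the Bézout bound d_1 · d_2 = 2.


Common zeros: {(7, 8)}; count = 1; Bézout bound = 2.

deg(f) = 1, deg(g) = 2, so Bézout bound = 2.
Scan x ∈ F_11. For each x, list the y ∈ F_11 with f(x, y) ≡ 0 and those with g(x, y) ≡ 0 (mod 11); the common zeros in that column are the intersection.
  x = 0: f ≡ 0 at y ∈ ∅; g ≡ 0 at y ∈ ∅; common: ∅.
  x = 1: f ≡ 0 at y ∈ ∅; g ≡ 0 at y ∈ ∅; common: ∅.
  x = 2: f ≡ 0 at y ∈ ∅; g ≡ 0 at y ∈ ∅; common: ∅.
  x = 3: f ≡ 0 at y ∈ ∅; g ≡ 0 at y ∈ {0, 8}; common: ∅.
  x = 4: f ≡ 0 at y ∈ ∅; g ≡ 0 at y ∈ {5}; common: ∅.
  x = 5: f ≡ 0 at y ∈ ∅; g ≡ 0 at y ∈ {0, 1}; common: ∅.
  x = 6: f ≡ 0 at y ∈ ∅; g ≡ 0 at y ∈ {1, 2}; common: ∅.
  x = 7: f ≡ 0 at y ∈ {0, 1, 2, 3, 4, 5, 6, 7, 8, 9, 10}; g ≡ 0 at y ∈ {8}; common: {8}.
  x = 8: f ≡ 0 at y ∈ ∅; g ≡ 0 at y ∈ {2, 5}; common: ∅.
  x = 9: f ≡ 0 at y ∈ ∅; g ≡ 0 at y ∈ ∅; common: ∅.
  x = 10: f ≡ 0 at y ∈ ∅; g ≡ 0 at y ∈ ∅; common: ∅.
Collecting: common zeros = {(7, 8)}, so the count is 1.
Comparison with the Bézout bound: 1 ≤ 2 = deg(f)·deg(g), as expected for curves with no common component (the affine F_11-count falls short of the bound because intersections may lie at infinity, over extension fields, or carry multiplicity).


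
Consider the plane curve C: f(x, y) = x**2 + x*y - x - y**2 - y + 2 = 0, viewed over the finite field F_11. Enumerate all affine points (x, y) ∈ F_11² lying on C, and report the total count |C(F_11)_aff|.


Affine F_11-points: {(0, 1), (0, 9), (3, 4), (3, 9), (5, 0), (5, 4), (7, 0), (7, 6), (10, 3), (10, 6)}; count = 10.

For each of the 121 pairs (x, y) ∈ F_11², evaluate f(x, y) mod 11. Record the zeros.
  x = 0: [0↦2, 1↦0, 2↦7, 3↦1, 4↦4, 5↦5, 6↦4, 7↦1, 8↦7, 9↦0, 10↦2]  zeros at y ∈ {1, 9}
  x = 1: [0↦2, 1↦1, 2↦9, 3↦4, 4↦8, 5↦10, 6↦10, 7↦8, 8↦4, 9↦9, 10↦1]  zeros at y ∈ ∅
  x = 2: [0↦4, 1↦4, 2↦2, 3↦9, 4↦3, 5↦6, 6↦7, 7↦6, 8↦3, 9↦9, 10↦2]  zeros at y ∈ ∅
  x = 3: [0↦8, 1↦9, 2↦8, 3↦5, 4↦0, 5↦4, 6↦6, 7↦6, 8↦4, 9↦0, 10↦5]  zeros at y ∈ {4, 9}
  x = 4: [0↦3, 1↦5, 2↦5, 3↦3, 4↦10, 5↦4, 6↦7, 7↦8, 8↦7, 9↦4, 10↦10]  zeros at y ∈ ∅
  x = 5: [0↦0, 1↦3, 2↦4, 3↦3, 4↦0, 5↦6, 6↦10, 7↦1, 8↦1, 9↦10, 10↦6]  zeros at y ∈ {0, 4}
  x = 6: [0↦10, 1↦3, 2↦5, 3↦5, 4↦3, 5↦10, 6↦4, 7↦7, 8↦8, 9↦7, 10↦4]  zeros at y ∈ ∅
  x = 7: [0↦0, 1↦5, 2↦8, 3↦9, 4↦8, 5↦5, 6↦0, 7↦4, 8↦6, 9↦6, 10↦4]  zeros at y ∈ {0, 6}
  x = 8: [0↦3, 1↦9, 2↦2, 3↦4, 4↦4, 5↦2, 6↦9, 7↦3, 8↦6, 9↦7, 10↦6]  zeros at y ∈ ∅
  x = 9: [0↦8, 1↦4, 2↦9, 3↦1, 4↦2, 5↦1, 6↦9, 7↦4, 8↦8, 9↦10, 10↦10]  zeros at y ∈ ∅
  x = 10: [0↦4, 1↦1, 2↦7, 3↦0, 4↦2, 5↦2, 6↦0, 7↦7, 8↦1, 9↦4, 10↦5]  zeros at y ∈ {3, 6}
Collecting zeros: affine points = {(0, 1), (0, 9), (3, 4), (3, 9), (5, 0), (5, 4), (7, 0), (7, 6), (10, 3), (10, 6)}.
Total count |C(F_11)_aff| = 10.


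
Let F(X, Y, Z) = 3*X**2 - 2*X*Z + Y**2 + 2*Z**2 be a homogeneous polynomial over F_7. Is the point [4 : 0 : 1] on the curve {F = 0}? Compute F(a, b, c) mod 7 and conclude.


F(4,0,1) ≡ 0 (mod 7); P is on the curve.

Evaluate F(4, 0, 1) term-by-term (mod 7).
  3*X**2 ↦ 3·16·1·1 = 48
  -2*X*Z ↦ -2·4·1·1 = -8
  Y**2 ↦ 1·1·0·1 = 0
  2*Z**2 ↦ 2·1·1·1 = 2
Sum: F(4, 0, 1) = (48) + (-8) + (0) + (2) = 42.
Reducing mod 7: 42 ≡ 0 (mod 7).
Since F(a, b, c) ≡ 0 (mod 7), P lies on the curve.


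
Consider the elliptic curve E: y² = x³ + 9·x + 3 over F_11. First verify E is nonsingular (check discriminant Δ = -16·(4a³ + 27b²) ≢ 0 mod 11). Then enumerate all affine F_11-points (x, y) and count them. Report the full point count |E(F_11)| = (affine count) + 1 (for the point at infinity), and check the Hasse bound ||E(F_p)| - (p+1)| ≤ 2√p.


Affine points = {(0, 5), (0, 6), (4, 2), (4, 9), (6, 3), (6, 8), (8, 2), (8, 9), (10, 2), (10, 9)}; affine count = 10; |E(F_11)| = 11.

Discriminant check: Δ ∝ 4a³ + 27b² = 4·9³ + 27·3² = 4·729 + 27·9 ≡ 2 (mod 11). Nonzero ⇒ E is nonsingular.
For each x ∈ F_11, compute rhs = x³ + 9·x + 3 mod 11, then count y ∈ F_11 with y² ≡ rhs.
  x = 0: rhs = 3, matching y values: 5, 6 (2 points).
  x = 1: rhs = 2, matching y values: none (0 points).
  x = 2: rhs = 7, matching y values: none (0 points).
  x = 3: rhs = 2, matching y values: none (0 points).
  x = 4: rhs = 4, matching y values: 2, 9 (2 points).
  x = 5: rhs = 8, matching y values: none (0 points).
  x = 6: rhs = 9, matching y values: 3, 8 (2 points).
  x = 7: rhs = 2, matching y values: none (0 points).
  x = 8: rhs = 4, matching y values: 2, 9 (2 points).
  x = 9: rhs = 10, matching y values: none (0 points).
  x = 10: rhs = 4, matching y values: 2, 9 (2 points).
Total affine count: 10.
Full point count |E(F_11)| = 10 + 1 = 11.
Hasse bound: |11 − (11+1)| = |-1| = 1 ≤ 2√11 ≈ 6.6332 ✓.


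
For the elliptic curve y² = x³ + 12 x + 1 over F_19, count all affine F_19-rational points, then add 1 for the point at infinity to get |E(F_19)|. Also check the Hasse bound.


Affine points = {(0, 1), (0, 18), (3, 8), (3, 11), (6, 2), (6, 17), (8, 1), (8, 18), (10, 0), (11, 1), (11, 18), (12, 7), (12, 12), (13, 6), (13, 13), (14, 5), (14, 14), (17, 8), (17, 11), (18, 8), (18, 11)}; affine count = 21; |E(F_19)| = 22.

Discriminant check: Δ ∝ 4a³ + 27b² = 4·12³ + 27·1² = 4·1728 + 27·1 ≡ 4 (mod 19). Nonzero ⇒ E is nonsingular.
For each x ∈ F_19, compute rhs = x³ + 12·x + 1 mod 19, then count y ∈ F_19 with y² ≡ rhs.
  x = 0: rhs = 1, matching y values: 1, 18 (2 points).
  x = 1: rhs = 14, matching y values: none (0 points).
  x = 2: rhs = 14, matching y values: none (0 points).
  x = 3: rhs = 7, matching y values: 8, 11 (2 points).
  x = 4: rhs = 18, matching y values: none (0 points).
  x = 5: rhs = 15, matching y values: none (0 points).
  x = 6: rhs = 4, matching y values: 2, 17 (2 points).
  x = 7: rhs = 10, matching y values: none (0 points).
  x = 8: rhs = 1, matching y values: 1, 18 (2 points).
  x = 9: rhs = 2, matching y values: none (0 points).
  x = 10: rhs = 0, matching y values: 0 (1 points).
  x = 11: rhs = 1, matching y values: 1, 18 (2 points).
  x = 12: rhs = 11, matching y values: 7, 12 (2 points).
  x = 13: rhs = 17, matching y values: 6, 13 (2 points).
  x = 14: rhs = 6, matching y values: 5, 14 (2 points).
  x = 15: rhs = 3, matching y values: none (0 points).
  x = 16: rhs = 14, matching y values: none (0 points).
  x = 17: rhs = 7, matching y values: 8, 11 (2 points).
  x = 18: rhs = 7, matching y values: 8, 11 (2 points).
Total affine count: 21.
Full point count |E(F_19)| = 21 + 1 = 22.
Hasse bound: |22 − (19+1)| = |2| = 2 ≤ 2√19 ≈ 8.7178 ✓.


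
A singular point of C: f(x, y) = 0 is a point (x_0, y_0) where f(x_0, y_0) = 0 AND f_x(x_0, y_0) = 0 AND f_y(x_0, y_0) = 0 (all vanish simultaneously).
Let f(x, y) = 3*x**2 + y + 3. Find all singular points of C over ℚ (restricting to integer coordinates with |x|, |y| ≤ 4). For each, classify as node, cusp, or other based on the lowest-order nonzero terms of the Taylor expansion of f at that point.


No singular points in the scanned grid; C is smooth there.

Compute partial derivatives:
  f_x = 6*x.
  f_y = 1.
f_y = 1 is a nonzero constant, so f_y never vanishes: no point (x, y) can satisfy f = f_x = f_y = 0. In particular no (x, y) ∈ {−4, ..., 4}² is singular; the curve is smooth.


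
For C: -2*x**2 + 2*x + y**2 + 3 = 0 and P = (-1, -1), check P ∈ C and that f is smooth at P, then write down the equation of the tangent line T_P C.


Tangent line at P: 6*x - 2*y + 4 = 0.

Step 1: f(-1, -1) = 0, so P lies on C.
Step 2: partial derivatives
  f_x(x, y) = 2 - 4*x, f_y(x, y) = 2*y.
  f_x(P) = 6, f_y(P) = -2 (gradient nonzero, so P is smooth).
Step 3: tangent line at P: 6·(x − -1) + -2·(y − -1) = 0.
Expanding: 6*x - 2*y + 4 = 0.


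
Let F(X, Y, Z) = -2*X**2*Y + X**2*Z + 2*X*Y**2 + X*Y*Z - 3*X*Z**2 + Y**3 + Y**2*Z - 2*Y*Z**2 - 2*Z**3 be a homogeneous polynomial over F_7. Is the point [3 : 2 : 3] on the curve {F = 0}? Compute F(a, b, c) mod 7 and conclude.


F(3,2,3) ≡ 1 (mod 7); P is NOT on the curve.

Evaluate F(3, 2, 3) term-by-term (mod 7).
  -2*X**2*Y ↦ -2·9·2·1 = -36
  X**2*Z ↦ 1·9·1·3 = 27
  2*X*Y**2 ↦ 2·3·4·1 = 24
  X*Y*Z ↦ 1·3·2·3 = 18
  -3*X*Z**2 ↦ -3·3·1·9 = -81
  Y**3 ↦ 1·1·8·1 = 8
  Y**2*Z ↦ 1·1·4·3 = 12
  -2*Y*Z**2 ↦ -2·1·2·9 = -36
  -2*Z**3 ↦ -2·1·1·27 = -54
Sum: F(3, 2, 3) = (-36) + (27) + (24) + (18) + (-81) + (8) + (12) + (-36) + (-54) = -118.
Reducing mod 7: -118 ≡ 1 (mod 7).
Since F(a, b, c) ≡ 1 ≠ 0 (mod 7), P does NOT lie on the curve.


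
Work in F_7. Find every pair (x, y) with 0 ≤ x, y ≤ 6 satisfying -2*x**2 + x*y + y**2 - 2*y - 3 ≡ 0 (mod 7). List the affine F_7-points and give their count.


Affine F_7-points: {(0, 3), (0, 6), (1, 4), (2, 2), (2, 5), (3, 0), (3, 6), (4, 0), (4, 5), (5, 1), (5, 3), (6, 1), (6, 2)}; count = 13.

For each of the 49 pairs (x, y) ∈ F_7², evaluate f(x, y) mod 7. Record the zeros.
  x = 0: [0↦4, 1↦3, 2↦4, 3↦0, 4↦5, 5↦5, 6↦0]  zeros at y ∈ {3, 6}
  x = 1: [0↦2, 1↦2, 2↦4, 3↦1, 4↦0, 5↦1, 6↦4]  zeros at y ∈ {4}
  x = 2: [0↦3, 1↦4, 2↦0, 3↦5, 4↦5, 5↦0, 6↦4]  zeros at y ∈ {2, 5}
  x = 3: [0↦0, 1↦2, 2↦6, 3↦5, 4↦6, 5↦2, 6↦0]  zeros at y ∈ {0, 6}
  x = 4: [0↦0, 1↦3, 2↦1, 3↦1, 4↦3, 5↦0, 6↦6]  zeros at y ∈ {0, 5}
  x = 5: [0↦3, 1↦0, 2↦6, 3↦0, 4↦3, 5↦1, 6↦1]  zeros at y ∈ {1, 3}
  x = 6: [0↦2, 1↦0, 2↦0, 3↦2, 4↦6, 5↦5, 6↦6]  zeros at y ∈ {1, 2}
Collecting zeros: affine points = {(0, 3), (0, 6), (1, 4), (2, 2), (2, 5), (3, 0), (3, 6), (4, 0), (4, 5), (5, 1), (5, 3), (6, 1), (6, 2)}.
Total count |C(F_7)_aff| = 13.


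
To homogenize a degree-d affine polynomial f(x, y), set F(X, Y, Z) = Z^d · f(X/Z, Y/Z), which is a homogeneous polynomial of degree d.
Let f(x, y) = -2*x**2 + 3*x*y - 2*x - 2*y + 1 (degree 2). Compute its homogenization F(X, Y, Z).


F(X, Y, Z) = -2*X**2 + 3*X*Y - 2*X*Z - 2*Y*Z + Z**2

deg(f) = 2.
Substitute x = X/Z, y = Y/Z into f, then multiply by Z^2.
  monomial -2·x^2·y^0 ↦ -2·X^2·Y^0·Z^0.
  monomial 3·x^1·y^1 ↦ 3·X^1·Y^1·Z^0.
  monomial -2·x^1·y^0 ↦ -2·X^1·Y^0·Z^1.
  monomial -2·x^0·y^1 ↦ -2·X^0·Y^1·Z^1.
  monomial 1·x^0·y^0 ↦ 1·X^0·Y^0·Z^2.
Collecting: F(X, Y, Z) = -2*X**2 + 3*X*Y - 2*X*Z - 2*Y*Z + Z**2.


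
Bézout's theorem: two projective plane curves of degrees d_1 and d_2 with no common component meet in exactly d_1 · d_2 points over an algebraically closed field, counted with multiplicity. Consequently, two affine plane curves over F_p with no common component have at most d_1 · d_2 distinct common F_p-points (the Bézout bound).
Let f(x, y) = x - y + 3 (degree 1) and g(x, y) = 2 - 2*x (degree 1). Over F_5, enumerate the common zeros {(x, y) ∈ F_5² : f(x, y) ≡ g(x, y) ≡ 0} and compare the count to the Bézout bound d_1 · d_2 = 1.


Common zeros: {(1, 4)}; count = 1; Bézout bound = 1.

deg(f) = 1, deg(g) = 1, so Bézout bound = 1.
Scan x ∈ F_5. For each x, list the y ∈ F_5 with f(x, y) ≡ 0 and those with g(x, y) ≡ 0 (mod 5); the common zeros in that column are the intersection.
  x = 0: f ≡ 0 at y ∈ {3}; g ≡ 0 at y ∈ ∅; common: ∅.
  x = 1: f ≡ 0 at y ∈ {4}; g ≡ 0 at y ∈ {0, 1, 2, 3, 4}; common: {4}.
  x = 2: f ≡ 0 at y ∈ {0}; g ≡ 0 at y ∈ ∅; common: ∅.
  x = 3: f ≡ 0 at y ∈ {1}; g ≡ 0 at y ∈ ∅; common: ∅.
  x = 4: f ≡ 0 at y ∈ {2}; g ≡ 0 at y ∈ ∅; common: ∅.
Collecting: common zeros = {(1, 4)}, so the count is 1.
Comparison with the Bézout bound: 1 ≤ 1 = deg(f)·deg(g), as expected for curves with no common component (the bound is attained).
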